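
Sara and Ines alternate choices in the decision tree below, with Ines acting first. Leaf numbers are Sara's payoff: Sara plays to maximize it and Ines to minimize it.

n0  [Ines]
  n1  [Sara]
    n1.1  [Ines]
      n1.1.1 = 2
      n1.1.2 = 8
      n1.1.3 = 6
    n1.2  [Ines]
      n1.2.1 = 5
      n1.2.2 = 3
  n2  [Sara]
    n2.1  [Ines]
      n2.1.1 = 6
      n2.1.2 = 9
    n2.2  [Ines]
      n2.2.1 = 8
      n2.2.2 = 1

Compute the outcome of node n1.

3

n1.1 (Ines): min(2, 8, 6) = 2
n1.2 (Ines): min(5, 3) = 3
n1 (Sara): max(2, 3) = 3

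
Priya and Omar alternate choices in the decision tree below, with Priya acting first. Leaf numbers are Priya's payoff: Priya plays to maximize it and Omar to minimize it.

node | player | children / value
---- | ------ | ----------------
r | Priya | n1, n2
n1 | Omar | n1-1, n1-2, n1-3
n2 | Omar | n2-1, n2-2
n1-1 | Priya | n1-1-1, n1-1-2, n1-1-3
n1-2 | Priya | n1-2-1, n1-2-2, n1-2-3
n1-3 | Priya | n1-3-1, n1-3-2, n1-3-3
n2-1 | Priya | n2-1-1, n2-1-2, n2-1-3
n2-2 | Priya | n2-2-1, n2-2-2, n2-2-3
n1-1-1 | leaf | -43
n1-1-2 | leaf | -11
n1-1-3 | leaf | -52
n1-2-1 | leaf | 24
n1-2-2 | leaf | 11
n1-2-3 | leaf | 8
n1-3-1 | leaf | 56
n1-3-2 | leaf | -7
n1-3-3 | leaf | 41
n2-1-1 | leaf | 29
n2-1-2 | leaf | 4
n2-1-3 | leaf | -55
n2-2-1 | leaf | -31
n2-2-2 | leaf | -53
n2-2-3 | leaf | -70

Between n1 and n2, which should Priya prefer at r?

n1-1 (Priya): max(-43, -11, -52) = -11
n1-2 (Priya): max(24, 11, 8) = 24
n1-3 (Priya): max(56, -7, 41) = 56
n1 (Omar): min(-11, 24, 56) = -11
n2-1 (Priya): max(29, 4, -55) = 29
n2-2 (Priya): max(-31, -53, -70) = -31
n2 (Omar): min(29, -31) = -31
Priya prefers the higher value; n1=-11, n2=-31. n1 is better since -11 > -31.

n1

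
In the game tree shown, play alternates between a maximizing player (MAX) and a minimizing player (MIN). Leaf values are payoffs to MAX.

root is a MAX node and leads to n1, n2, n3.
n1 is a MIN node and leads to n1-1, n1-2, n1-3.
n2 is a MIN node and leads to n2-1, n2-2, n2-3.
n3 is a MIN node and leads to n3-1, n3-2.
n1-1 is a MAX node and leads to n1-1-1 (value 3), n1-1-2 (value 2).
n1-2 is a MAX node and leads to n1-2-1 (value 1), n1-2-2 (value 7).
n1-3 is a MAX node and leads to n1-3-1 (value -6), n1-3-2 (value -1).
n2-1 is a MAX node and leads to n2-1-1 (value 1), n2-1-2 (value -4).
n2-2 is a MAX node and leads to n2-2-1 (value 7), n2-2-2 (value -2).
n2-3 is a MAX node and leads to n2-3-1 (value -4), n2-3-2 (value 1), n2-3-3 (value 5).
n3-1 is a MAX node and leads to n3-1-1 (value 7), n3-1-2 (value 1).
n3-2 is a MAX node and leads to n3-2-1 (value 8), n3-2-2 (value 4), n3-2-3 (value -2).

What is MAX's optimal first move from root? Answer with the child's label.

n3

n1-1 (MAX): max(3, 2) = 3
n1-2 (MAX): max(1, 7) = 7
n1-3 (MAX): max(-6, -1) = -1
n1 (MIN): min(3, 7, -1) = -1
n2-1 (MAX): max(1, -4) = 1
n2-2 (MAX): max(7, -2) = 7
n2-3 (MAX): max(-4, 1, 5) = 5
n2 (MIN): min(1, 7, 5) = 1
n3-1 (MAX): max(7, 1) = 7
n3-2 (MAX): max(8, 4, -2) = 8
n3 (MIN): min(7, 8) = 7
root (MAX): max(-1, 1, 7) = 7
MAX at root wants the highest of {n1=-1, n2=1, n3=7}, so chooses n3.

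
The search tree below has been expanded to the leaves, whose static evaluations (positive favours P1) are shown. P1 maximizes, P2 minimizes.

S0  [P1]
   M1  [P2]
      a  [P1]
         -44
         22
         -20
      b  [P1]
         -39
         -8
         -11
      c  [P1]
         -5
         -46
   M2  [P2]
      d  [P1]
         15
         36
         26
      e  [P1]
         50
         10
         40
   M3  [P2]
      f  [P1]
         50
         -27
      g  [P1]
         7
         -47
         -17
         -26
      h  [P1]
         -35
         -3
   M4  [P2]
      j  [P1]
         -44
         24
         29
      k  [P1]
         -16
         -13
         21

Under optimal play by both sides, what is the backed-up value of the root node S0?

36

a (P1): max(-44, 22, -20) = 22
b (P1): max(-39, -8, -11) = -8
c (P1): max(-5, -46) = -5
M1 (P2): min(22, -8, -5) = -8
d (P1): max(15, 36, 26) = 36
e (P1): max(50, 10, 40) = 50
M2 (P2): min(36, 50) = 36
f (P1): max(50, -27) = 50
g (P1): max(7, -47, -17, -26) = 7
h (P1): max(-35, -3) = -3
M3 (P2): min(50, 7, -3) = -3
j (P1): max(-44, 24, 29) = 29
k (P1): max(-16, -13, 21) = 21
M4 (P2): min(29, 21) = 21
S0 (P1): max(-8, 36, -3, 21) = 36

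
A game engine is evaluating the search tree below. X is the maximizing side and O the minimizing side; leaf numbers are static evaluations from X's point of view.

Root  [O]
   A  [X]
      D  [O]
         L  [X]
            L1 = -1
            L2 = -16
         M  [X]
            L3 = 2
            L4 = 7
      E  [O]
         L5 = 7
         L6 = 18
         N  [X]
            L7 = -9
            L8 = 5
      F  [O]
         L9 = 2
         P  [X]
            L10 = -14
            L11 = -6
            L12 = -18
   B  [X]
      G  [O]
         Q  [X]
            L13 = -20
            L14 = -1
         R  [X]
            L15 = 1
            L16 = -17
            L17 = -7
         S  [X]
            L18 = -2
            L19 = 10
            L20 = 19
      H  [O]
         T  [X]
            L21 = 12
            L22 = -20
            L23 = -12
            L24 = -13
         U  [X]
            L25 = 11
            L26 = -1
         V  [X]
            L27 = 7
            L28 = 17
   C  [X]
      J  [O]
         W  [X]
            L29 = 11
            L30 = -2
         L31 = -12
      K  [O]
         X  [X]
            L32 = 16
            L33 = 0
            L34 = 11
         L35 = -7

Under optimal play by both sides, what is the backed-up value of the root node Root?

-7

L (X): max(-1, -16) = -1
M (X): max(2, 7) = 7
D (O): min(-1, 7) = -1
N (X): max(-9, 5) = 5
E (O): min(7, 18, 5) = 5
P (X): max(-14, -6, -18) = -6
F (O): min(2, -6) = -6
A (X): max(-1, 5, -6) = 5
Q (X): max(-20, -1) = -1
R (X): max(1, -17, -7) = 1
S (X): max(-2, 10, 19) = 19
G (O): min(-1, 1, 19) = -1
T (X): max(12, -20, -12, -13) = 12
U (X): max(11, -1) = 11
V (X): max(7, 17) = 17
H (O): min(12, 11, 17) = 11
B (X): max(-1, 11) = 11
W (X): max(11, -2) = 11
J (O): min(11, -12) = -12
X (X): max(16, 0, 11) = 16
K (O): min(16, -7) = -7
C (X): max(-12, -7) = -7
Root (O): min(5, 11, -7) = -7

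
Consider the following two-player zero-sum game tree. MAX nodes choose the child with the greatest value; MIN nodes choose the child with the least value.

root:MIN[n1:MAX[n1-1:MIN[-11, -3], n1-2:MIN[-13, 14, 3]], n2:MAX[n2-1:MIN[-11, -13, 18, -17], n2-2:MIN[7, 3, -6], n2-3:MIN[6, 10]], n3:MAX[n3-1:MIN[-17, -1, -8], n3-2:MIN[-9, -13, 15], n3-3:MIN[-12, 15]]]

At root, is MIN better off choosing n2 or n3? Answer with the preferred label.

n2-1 (MIN): min(-11, -13, 18, -17) = -17
n2-2 (MIN): min(7, 3, -6) = -6
n2-3 (MIN): min(6, 10) = 6
n2 (MAX): max(-17, -6, 6) = 6
n3-1 (MIN): min(-17, -1, -8) = -17
n3-2 (MIN): min(-9, -13, 15) = -13
n3-3 (MIN): min(-12, 15) = -12
n3 (MAX): max(-17, -13, -12) = -12
MIN prefers the lower value; n2=6, n3=-12. n3 is better since -12 < 6.

n3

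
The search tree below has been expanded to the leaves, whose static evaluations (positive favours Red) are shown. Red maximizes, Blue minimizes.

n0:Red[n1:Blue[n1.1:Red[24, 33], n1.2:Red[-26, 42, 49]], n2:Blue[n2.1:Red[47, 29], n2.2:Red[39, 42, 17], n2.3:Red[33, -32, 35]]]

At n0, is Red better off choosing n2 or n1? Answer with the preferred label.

n2

n2.1 (Red): max(47, 29) = 47
n2.2 (Red): max(39, 42, 17) = 42
n2.3 (Red): max(33, -32, 35) = 35
n2 (Blue): min(47, 42, 35) = 35
n1.1 (Red): max(24, 33) = 33
n1.2 (Red): max(-26, 42, 49) = 49
n1 (Blue): min(33, 49) = 33
Red prefers the higher value; n2=35, n1=33. n2 is better since 35 > 33.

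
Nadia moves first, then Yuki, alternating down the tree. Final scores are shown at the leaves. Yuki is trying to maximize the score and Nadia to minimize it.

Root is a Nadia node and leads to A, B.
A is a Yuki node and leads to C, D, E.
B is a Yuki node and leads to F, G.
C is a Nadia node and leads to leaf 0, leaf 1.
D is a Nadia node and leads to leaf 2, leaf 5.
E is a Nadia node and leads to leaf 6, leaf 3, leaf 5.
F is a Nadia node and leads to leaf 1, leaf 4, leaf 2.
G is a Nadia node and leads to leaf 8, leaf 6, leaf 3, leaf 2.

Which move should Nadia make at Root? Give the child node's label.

B

C (Nadia): min(0, 1) = 0
D (Nadia): min(2, 5) = 2
E (Nadia): min(6, 3, 5) = 3
A (Yuki): max(0, 2, 3) = 3
F (Nadia): min(1, 4, 2) = 1
G (Nadia): min(8, 6, 3, 2) = 2
B (Yuki): max(1, 2) = 2
Root (Nadia): min(3, 2) = 2
Nadia at Root wants the lowest of {A=3, B=2}, so chooses B.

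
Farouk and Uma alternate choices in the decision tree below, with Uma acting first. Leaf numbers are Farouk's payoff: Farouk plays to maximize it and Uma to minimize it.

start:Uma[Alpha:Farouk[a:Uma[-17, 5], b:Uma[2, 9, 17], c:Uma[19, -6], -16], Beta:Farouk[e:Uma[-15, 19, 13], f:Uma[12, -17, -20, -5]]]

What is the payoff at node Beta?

-15

e (Uma): min(-15, 19, 13) = -15
f (Uma): min(12, -17, -20, -5) = -20
Beta (Farouk): max(-15, -20) = -15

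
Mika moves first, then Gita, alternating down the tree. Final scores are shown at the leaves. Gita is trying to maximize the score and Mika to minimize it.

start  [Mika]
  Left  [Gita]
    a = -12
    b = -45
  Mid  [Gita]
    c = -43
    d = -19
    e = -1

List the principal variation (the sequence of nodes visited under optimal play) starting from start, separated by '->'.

Left (Gita): max(-12, -45) = -12
Mid (Gita): max(-43, -19, -1) = -1
start (Mika): min(-12, -1) = -12
At start, Mika picks Left (lowest: -12).
At Left, Gita picks a (highest: -12).
Terminal value -12.

start -> Left -> a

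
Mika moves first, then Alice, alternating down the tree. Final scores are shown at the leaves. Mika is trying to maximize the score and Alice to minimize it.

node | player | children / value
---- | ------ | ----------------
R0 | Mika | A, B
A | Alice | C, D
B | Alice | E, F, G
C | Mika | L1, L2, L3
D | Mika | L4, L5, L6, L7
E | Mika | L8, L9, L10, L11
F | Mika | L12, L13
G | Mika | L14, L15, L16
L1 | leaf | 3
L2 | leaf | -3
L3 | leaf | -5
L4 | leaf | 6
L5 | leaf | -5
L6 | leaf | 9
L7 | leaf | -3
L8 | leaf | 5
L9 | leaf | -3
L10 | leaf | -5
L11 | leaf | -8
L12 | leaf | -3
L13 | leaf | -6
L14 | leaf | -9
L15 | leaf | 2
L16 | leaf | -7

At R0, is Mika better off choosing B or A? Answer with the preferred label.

E (Mika): max(5, -3, -5, -8) = 5
F (Mika): max(-3, -6) = -3
G (Mika): max(-9, 2, -7) = 2
B (Alice): min(5, -3, 2) = -3
C (Mika): max(3, -3, -5) = 3
D (Mika): max(6, -5, 9, -3) = 9
A (Alice): min(3, 9) = 3
Mika prefers the higher value; B=-3, A=3. A is better since 3 > -3.

A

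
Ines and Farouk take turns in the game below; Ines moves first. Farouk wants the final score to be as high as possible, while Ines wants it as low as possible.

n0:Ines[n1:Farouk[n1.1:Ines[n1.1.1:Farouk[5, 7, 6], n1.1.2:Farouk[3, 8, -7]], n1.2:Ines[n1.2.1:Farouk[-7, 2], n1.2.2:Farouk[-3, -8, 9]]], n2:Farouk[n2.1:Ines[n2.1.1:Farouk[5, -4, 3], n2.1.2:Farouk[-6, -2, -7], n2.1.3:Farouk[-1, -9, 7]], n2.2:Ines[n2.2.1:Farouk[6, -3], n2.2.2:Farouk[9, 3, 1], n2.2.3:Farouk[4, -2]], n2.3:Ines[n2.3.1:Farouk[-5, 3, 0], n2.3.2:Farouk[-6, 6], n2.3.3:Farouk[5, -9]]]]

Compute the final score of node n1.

7

n1.1.1 (Farouk): max(5, 7, 6) = 7
n1.1.2 (Farouk): max(3, 8, -7) = 8
n1.1 (Ines): min(7, 8) = 7
n1.2.1 (Farouk): max(-7, 2) = 2
n1.2.2 (Farouk): max(-3, -8, 9) = 9
n1.2 (Ines): min(2, 9) = 2
n1 (Farouk): max(7, 2) = 7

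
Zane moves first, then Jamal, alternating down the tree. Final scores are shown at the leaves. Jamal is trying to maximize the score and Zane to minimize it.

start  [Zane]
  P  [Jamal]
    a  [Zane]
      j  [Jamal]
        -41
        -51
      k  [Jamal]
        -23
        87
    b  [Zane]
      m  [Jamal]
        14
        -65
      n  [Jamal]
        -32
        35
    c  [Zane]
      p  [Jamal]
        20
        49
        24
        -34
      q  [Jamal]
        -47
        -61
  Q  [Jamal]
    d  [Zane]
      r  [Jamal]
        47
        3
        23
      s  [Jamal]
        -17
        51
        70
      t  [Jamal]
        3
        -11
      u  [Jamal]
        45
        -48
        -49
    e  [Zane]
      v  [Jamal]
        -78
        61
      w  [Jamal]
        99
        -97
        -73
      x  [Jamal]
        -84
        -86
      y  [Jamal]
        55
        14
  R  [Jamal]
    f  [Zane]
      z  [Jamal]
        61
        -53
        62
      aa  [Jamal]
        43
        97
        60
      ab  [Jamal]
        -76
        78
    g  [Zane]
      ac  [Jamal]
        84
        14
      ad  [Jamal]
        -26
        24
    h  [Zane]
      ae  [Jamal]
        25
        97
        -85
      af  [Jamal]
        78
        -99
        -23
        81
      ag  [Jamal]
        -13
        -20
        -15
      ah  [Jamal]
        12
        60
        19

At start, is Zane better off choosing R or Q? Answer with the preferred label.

z (Jamal): max(61, -53, 62) = 62
aa (Jamal): max(43, 97, 60) = 97
ab (Jamal): max(-76, 78) = 78
f (Zane): min(62, 97, 78) = 62
ac (Jamal): max(84, 14) = 84
ad (Jamal): max(-26, 24) = 24
g (Zane): min(84, 24) = 24
ae (Jamal): max(25, 97, -85) = 97
af (Jamal): max(78, -99, -23, 81) = 81
ag (Jamal): max(-13, -20, -15) = -13
ah (Jamal): max(12, 60, 19) = 60
h (Zane): min(97, 81, -13, 60) = -13
R (Jamal): max(62, 24, -13) = 62
r (Jamal): max(47, 3, 23) = 47
s (Jamal): max(-17, 51, 70) = 70
t (Jamal): max(3, -11) = 3
u (Jamal): max(45, -48, -49) = 45
d (Zane): min(47, 70, 3, 45) = 3
v (Jamal): max(-78, 61) = 61
w (Jamal): max(99, -97, -73) = 99
x (Jamal): max(-84, -86) = -84
y (Jamal): max(55, 14) = 55
e (Zane): min(61, 99, -84, 55) = -84
Q (Jamal): max(3, -84) = 3
Zane prefers the lower value; R=62, Q=3. Q is better since 3 < 62.

Q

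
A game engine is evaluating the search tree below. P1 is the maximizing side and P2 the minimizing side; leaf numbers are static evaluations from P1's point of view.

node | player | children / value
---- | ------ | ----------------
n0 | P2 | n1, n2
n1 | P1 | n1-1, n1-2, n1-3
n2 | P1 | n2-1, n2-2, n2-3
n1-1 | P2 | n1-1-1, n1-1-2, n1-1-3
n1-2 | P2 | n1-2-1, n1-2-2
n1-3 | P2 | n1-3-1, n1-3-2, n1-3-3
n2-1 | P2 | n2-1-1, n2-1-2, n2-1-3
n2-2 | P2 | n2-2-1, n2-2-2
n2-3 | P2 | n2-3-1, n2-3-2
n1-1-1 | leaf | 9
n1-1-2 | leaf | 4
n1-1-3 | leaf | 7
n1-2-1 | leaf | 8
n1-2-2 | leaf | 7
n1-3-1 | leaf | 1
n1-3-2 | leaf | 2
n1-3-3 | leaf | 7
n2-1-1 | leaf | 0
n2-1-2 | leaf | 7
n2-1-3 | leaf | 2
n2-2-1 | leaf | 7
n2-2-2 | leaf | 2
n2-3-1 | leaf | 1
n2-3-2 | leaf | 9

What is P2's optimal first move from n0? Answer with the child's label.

n2

n1-1 (P2): min(9, 4, 7) = 4
n1-2 (P2): min(8, 7) = 7
n1-3 (P2): min(1, 2, 7) = 1
n1 (P1): max(4, 7, 1) = 7
n2-1 (P2): min(0, 7, 2) = 0
n2-2 (P2): min(7, 2) = 2
n2-3 (P2): min(1, 9) = 1
n2 (P1): max(0, 2, 1) = 2
n0 (P2): min(7, 2) = 2
P2 at n0 wants the lowest of {n1=7, n2=2}, so chooses n2.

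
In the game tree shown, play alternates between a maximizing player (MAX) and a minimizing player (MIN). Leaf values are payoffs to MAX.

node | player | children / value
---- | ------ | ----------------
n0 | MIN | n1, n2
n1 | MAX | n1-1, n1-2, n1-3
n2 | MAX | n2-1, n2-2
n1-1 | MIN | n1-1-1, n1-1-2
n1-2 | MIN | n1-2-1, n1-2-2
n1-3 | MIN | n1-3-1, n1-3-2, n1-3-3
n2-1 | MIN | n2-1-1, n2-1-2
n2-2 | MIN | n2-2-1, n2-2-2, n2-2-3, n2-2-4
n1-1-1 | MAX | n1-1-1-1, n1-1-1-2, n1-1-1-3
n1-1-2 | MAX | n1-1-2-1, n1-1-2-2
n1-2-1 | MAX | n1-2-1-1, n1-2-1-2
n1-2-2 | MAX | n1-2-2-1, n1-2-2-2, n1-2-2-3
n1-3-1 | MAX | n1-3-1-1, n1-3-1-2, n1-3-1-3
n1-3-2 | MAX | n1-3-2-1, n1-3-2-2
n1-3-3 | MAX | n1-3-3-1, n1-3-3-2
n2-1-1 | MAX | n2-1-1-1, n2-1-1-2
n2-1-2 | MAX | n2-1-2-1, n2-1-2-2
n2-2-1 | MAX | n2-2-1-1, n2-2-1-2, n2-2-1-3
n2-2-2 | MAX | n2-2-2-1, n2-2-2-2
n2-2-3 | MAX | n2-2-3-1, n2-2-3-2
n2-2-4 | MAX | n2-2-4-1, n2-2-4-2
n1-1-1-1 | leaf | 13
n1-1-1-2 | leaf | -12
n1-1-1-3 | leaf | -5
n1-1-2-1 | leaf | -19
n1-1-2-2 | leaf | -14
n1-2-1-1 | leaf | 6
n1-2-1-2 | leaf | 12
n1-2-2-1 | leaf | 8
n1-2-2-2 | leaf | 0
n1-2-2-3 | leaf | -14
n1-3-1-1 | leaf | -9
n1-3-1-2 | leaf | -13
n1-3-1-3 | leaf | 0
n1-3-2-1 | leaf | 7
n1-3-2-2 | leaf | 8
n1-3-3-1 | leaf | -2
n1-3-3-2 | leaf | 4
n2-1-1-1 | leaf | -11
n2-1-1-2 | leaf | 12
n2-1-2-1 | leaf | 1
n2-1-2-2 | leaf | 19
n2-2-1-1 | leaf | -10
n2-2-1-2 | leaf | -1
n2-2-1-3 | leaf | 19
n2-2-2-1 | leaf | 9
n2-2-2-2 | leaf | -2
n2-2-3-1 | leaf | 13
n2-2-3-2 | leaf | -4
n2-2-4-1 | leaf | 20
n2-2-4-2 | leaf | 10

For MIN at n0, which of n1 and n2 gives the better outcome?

n1

n1-1-1 (MAX): max(13, -12, -5) = 13
n1-1-2 (MAX): max(-19, -14) = -14
n1-1 (MIN): min(13, -14) = -14
n1-2-1 (MAX): max(6, 12) = 12
n1-2-2 (MAX): max(8, 0, -14) = 8
n1-2 (MIN): min(12, 8) = 8
n1-3-1 (MAX): max(-9, -13, 0) = 0
n1-3-2 (MAX): max(7, 8) = 8
n1-3-3 (MAX): max(-2, 4) = 4
n1-3 (MIN): min(0, 8, 4) = 0
n1 (MAX): max(-14, 8, 0) = 8
n2-1-1 (MAX): max(-11, 12) = 12
n2-1-2 (MAX): max(1, 19) = 19
n2-1 (MIN): min(12, 19) = 12
n2-2-1 (MAX): max(-10, -1, 19) = 19
n2-2-2 (MAX): max(9, -2) = 9
n2-2-3 (MAX): max(13, -4) = 13
n2-2-4 (MAX): max(20, 10) = 20
n2-2 (MIN): min(19, 9, 13, 20) = 9
n2 (MAX): max(12, 9) = 12
MIN prefers the lower value; n1=8, n2=12. n1 is better since 8 < 12.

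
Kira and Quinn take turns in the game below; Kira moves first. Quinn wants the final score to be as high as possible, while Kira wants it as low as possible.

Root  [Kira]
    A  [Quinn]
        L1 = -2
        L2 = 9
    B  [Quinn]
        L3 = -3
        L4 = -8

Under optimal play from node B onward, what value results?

B (Quinn): max(-3, -8) = -3

-3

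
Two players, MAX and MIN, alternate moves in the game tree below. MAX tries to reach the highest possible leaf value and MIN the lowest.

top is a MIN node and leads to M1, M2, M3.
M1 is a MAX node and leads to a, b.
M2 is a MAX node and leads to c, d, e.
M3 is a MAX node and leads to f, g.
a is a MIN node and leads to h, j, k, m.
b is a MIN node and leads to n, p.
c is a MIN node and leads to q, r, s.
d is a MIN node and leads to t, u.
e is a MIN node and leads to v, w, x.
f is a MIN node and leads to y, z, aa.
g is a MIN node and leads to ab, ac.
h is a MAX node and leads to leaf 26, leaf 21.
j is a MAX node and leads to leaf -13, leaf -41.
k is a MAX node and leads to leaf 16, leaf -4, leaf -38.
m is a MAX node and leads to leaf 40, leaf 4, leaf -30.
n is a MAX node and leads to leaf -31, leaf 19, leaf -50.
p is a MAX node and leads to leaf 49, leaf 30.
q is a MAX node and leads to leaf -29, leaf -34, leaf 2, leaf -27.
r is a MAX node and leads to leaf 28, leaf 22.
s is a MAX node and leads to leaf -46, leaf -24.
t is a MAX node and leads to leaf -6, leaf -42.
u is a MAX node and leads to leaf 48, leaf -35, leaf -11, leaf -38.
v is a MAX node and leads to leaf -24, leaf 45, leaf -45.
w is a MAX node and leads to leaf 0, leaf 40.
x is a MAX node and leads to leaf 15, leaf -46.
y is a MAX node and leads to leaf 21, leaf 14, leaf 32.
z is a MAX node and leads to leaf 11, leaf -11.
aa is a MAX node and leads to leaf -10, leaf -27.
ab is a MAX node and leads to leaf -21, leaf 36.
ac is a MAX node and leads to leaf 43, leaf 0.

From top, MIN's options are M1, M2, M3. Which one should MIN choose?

M2

h (MAX): max(26, 21) = 26
j (MAX): max(-13, -41) = -13
k (MAX): max(16, -4, -38) = 16
m (MAX): max(40, 4, -30) = 40
a (MIN): min(26, -13, 16, 40) = -13
n (MAX): max(-31, 19, -50) = 19
p (MAX): max(49, 30) = 49
b (MIN): min(19, 49) = 19
M1 (MAX): max(-13, 19) = 19
q (MAX): max(-29, -34, 2, -27) = 2
r (MAX): max(28, 22) = 28
s (MAX): max(-46, -24) = -24
c (MIN): min(2, 28, -24) = -24
t (MAX): max(-6, -42) = -6
u (MAX): max(48, -35, -11, -38) = 48
d (MIN): min(-6, 48) = -6
v (MAX): max(-24, 45, -45) = 45
w (MAX): max(0, 40) = 40
x (MAX): max(15, -46) = 15
e (MIN): min(45, 40, 15) = 15
M2 (MAX): max(-24, -6, 15) = 15
y (MAX): max(21, 14, 32) = 32
z (MAX): max(11, -11) = 11
aa (MAX): max(-10, -27) = -10
f (MIN): min(32, 11, -10) = -10
ab (MAX): max(-21, 36) = 36
ac (MAX): max(43, 0) = 43
g (MIN): min(36, 43) = 36
M3 (MAX): max(-10, 36) = 36
top (MIN): min(19, 15, 36) = 15
MIN at top wants the lowest of {M1=19, M2=15, M3=36}, so chooses M2.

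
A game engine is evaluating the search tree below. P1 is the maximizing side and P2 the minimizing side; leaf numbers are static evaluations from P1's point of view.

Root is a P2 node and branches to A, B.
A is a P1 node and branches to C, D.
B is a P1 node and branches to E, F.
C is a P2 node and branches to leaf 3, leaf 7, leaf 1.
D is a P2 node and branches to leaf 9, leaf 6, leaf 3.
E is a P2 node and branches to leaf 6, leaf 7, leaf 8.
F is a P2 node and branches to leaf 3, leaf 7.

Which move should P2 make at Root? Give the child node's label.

A

C (P2): min(3, 7, 1) = 1
D (P2): min(9, 6, 3) = 3
A (P1): max(1, 3) = 3
E (P2): min(6, 7, 8) = 6
F (P2): min(3, 7) = 3
B (P1): max(6, 3) = 6
Root (P2): min(3, 6) = 3
P2 at Root wants the lowest of {A=3, B=6}, so chooses A.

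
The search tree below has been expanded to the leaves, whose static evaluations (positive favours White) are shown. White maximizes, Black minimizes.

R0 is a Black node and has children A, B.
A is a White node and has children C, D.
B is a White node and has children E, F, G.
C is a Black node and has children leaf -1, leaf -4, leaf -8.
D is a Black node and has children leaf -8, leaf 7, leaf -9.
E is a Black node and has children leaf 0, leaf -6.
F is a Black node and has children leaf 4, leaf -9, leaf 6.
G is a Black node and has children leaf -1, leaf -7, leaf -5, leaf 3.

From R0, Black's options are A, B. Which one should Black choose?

C (Black): min(-1, -4, -8) = -8
D (Black): min(-8, 7, -9) = -9
A (White): max(-8, -9) = -8
E (Black): min(0, -6) = -6
F (Black): min(4, -9, 6) = -9
G (Black): min(-1, -7, -5, 3) = -7
B (White): max(-6, -9, -7) = -6
R0 (Black): min(-8, -6) = -8
Black at R0 wants the lowest of {A=-8, B=-6}, so chooses A.

A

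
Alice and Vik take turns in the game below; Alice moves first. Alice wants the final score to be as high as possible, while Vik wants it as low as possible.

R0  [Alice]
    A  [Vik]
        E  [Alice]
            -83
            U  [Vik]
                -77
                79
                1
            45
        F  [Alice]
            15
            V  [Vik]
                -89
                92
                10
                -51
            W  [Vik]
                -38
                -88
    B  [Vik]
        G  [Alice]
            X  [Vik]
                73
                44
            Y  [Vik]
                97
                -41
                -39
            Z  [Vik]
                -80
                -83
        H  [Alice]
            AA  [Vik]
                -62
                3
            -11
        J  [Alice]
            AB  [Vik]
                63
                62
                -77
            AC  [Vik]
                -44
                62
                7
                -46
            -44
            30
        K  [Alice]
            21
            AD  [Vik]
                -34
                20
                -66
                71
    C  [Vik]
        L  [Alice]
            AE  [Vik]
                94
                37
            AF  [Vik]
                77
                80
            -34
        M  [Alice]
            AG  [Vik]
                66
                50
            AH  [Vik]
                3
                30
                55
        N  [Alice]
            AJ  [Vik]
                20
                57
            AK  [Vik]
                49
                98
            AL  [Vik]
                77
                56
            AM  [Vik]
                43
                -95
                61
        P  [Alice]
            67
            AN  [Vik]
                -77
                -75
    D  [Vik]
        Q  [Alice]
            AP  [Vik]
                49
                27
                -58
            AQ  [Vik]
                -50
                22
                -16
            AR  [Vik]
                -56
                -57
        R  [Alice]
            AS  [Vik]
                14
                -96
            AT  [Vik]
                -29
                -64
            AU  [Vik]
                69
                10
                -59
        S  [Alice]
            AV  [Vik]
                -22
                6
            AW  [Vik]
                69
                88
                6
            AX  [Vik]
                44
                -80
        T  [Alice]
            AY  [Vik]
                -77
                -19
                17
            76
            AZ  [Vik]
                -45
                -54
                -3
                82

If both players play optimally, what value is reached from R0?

U (Vik): min(-77, 79, 1) = -77
E (Alice): max(-83, -77, 45) = 45
V (Vik): min(-89, 92, 10, -51) = -89
W (Vik): min(-38, -88) = -88
F (Alice): max(15, -89, -88) = 15
A (Vik): min(45, 15) = 15
X (Vik): min(73, 44) = 44
Y (Vik): min(97, -41, -39) = -41
Z (Vik): min(-80, -83) = -83
G (Alice): max(44, -41, -83) = 44
AA (Vik): min(-62, 3) = -62
H (Alice): max(-62, -11) = -11
AB (Vik): min(63, 62, -77) = -77
AC (Vik): min(-44, 62, 7, -46) = -46
J (Alice): max(-77, -46, -44, 30) = 30
AD (Vik): min(-34, 20, -66, 71) = -66
K (Alice): max(21, -66) = 21
B (Vik): min(44, -11, 30, 21) = -11
AE (Vik): min(94, 37) = 37
AF (Vik): min(77, 80) = 77
L (Alice): max(37, 77, -34) = 77
AG (Vik): min(66, 50) = 50
AH (Vik): min(3, 30, 55) = 3
M (Alice): max(50, 3) = 50
AJ (Vik): min(20, 57) = 20
AK (Vik): min(49, 98) = 49
AL (Vik): min(77, 56) = 56
AM (Vik): min(43, -95, 61) = -95
N (Alice): max(20, 49, 56, -95) = 56
AN (Vik): min(-77, -75) = -77
P (Alice): max(67, -77) = 67
C (Vik): min(77, 50, 56, 67) = 50
AP (Vik): min(49, 27, -58) = -58
AQ (Vik): min(-50, 22, -16) = -50
AR (Vik): min(-56, -57) = -57
Q (Alice): max(-58, -50, -57) = -50
AS (Vik): min(14, -96) = -96
AT (Vik): min(-29, -64) = -64
AU (Vik): min(69, 10, -59) = -59
R (Alice): max(-96, -64, -59) = -59
AV (Vik): min(-22, 6) = -22
AW (Vik): min(69, 88, 6) = 6
AX (Vik): min(44, -80) = -80
S (Alice): max(-22, 6, -80) = 6
AY (Vik): min(-77, -19, 17) = -77
AZ (Vik): min(-45, -54, -3, 82) = -54
T (Alice): max(-77, 76, -54) = 76
D (Vik): min(-50, -59, 6, 76) = -59
R0 (Alice): max(15, -11, 50, -59) = 50

50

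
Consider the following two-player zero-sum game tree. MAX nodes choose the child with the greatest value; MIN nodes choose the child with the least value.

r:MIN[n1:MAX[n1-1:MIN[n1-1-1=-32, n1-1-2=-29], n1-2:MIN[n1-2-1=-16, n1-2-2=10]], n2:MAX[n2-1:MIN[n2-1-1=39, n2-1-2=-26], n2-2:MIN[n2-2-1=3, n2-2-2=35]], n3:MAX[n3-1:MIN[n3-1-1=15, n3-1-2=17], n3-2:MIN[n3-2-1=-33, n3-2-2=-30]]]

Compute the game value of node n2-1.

-26

n2-1 (MIN): min(39, -26) = -26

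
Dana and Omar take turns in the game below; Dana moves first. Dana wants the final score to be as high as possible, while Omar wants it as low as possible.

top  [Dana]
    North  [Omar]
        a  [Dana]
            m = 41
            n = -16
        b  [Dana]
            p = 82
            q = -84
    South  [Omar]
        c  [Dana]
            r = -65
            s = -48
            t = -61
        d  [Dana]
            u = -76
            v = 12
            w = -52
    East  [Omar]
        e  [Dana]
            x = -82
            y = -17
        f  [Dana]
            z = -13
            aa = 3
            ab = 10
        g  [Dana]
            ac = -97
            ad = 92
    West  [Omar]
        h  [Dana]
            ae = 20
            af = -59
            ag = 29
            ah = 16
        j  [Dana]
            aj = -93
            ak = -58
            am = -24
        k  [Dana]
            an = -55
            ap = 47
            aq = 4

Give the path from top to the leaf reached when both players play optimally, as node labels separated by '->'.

a (Dana): max(41, -16) = 41
b (Dana): max(82, -84) = 82
North (Omar): min(41, 82) = 41
c (Dana): max(-65, -48, -61) = -48
d (Dana): max(-76, 12, -52) = 12
South (Omar): min(-48, 12) = -48
e (Dana): max(-82, -17) = -17
f (Dana): max(-13, 3, 10) = 10
g (Dana): max(-97, 92) = 92
East (Omar): min(-17, 10, 92) = -17
h (Dana): max(20, -59, 29, 16) = 29
j (Dana): max(-93, -58, -24) = -24
k (Dana): max(-55, 47, 4) = 47
West (Omar): min(29, -24, 47) = -24
top (Dana): max(41, -48, -17, -24) = 41
At top, Dana picks North (highest: 41).
At North, Omar picks a (lowest: 41).
At a, Dana picks m (highest: 41).
Terminal value 41.

top -> North -> a -> m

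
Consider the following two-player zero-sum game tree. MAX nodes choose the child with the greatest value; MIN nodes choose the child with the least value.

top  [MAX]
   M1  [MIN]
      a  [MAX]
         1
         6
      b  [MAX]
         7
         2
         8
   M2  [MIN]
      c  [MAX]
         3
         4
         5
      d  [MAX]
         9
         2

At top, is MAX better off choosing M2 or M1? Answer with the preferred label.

c (MAX): max(3, 4, 5) = 5
d (MAX): max(9, 2) = 9
M2 (MIN): min(5, 9) = 5
a (MAX): max(1, 6) = 6
b (MAX): max(7, 2, 8) = 8
M1 (MIN): min(6, 8) = 6
MAX prefers the higher value; M2=5, M1=6. M1 is better since 6 > 5.

M1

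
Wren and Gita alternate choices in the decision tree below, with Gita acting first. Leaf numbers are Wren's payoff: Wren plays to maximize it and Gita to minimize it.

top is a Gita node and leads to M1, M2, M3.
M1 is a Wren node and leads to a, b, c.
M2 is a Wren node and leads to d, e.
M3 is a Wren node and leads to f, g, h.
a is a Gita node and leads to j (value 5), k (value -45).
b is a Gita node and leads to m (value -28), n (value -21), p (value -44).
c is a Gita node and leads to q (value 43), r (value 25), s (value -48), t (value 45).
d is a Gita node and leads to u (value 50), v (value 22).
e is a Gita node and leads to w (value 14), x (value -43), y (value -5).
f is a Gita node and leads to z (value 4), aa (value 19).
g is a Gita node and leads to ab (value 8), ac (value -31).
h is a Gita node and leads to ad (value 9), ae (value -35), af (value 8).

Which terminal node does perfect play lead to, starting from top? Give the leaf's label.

a (Gita): min(5, -45) = -45
b (Gita): min(-28, -21, -44) = -44
c (Gita): min(43, 25, -48, 45) = -48
M1 (Wren): max(-45, -44, -48) = -44
d (Gita): min(50, 22) = 22
e (Gita): min(14, -43, -5) = -43
M2 (Wren): max(22, -43) = 22
f (Gita): min(4, 19) = 4
g (Gita): min(8, -31) = -31
h (Gita): min(9, -35, 8) = -35
M3 (Wren): max(4, -31, -35) = 4
top (Gita): min(-44, 22, 4) = -44
At top, Gita picks M1 (lowest: -44).
At M1, Wren picks b (highest: -44).
At b, Gita picks p (lowest: -44).
Terminal value -44.

p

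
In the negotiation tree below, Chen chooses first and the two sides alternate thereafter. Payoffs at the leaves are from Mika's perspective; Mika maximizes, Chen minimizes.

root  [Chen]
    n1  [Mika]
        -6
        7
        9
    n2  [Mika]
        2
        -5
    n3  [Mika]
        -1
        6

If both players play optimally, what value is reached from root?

n1 (Mika): max(-6, 7, 9) = 9
n2 (Mika): max(2, -5) = 2
n3 (Mika): max(-1, 6) = 6
root (Chen): min(9, 2, 6) = 2

2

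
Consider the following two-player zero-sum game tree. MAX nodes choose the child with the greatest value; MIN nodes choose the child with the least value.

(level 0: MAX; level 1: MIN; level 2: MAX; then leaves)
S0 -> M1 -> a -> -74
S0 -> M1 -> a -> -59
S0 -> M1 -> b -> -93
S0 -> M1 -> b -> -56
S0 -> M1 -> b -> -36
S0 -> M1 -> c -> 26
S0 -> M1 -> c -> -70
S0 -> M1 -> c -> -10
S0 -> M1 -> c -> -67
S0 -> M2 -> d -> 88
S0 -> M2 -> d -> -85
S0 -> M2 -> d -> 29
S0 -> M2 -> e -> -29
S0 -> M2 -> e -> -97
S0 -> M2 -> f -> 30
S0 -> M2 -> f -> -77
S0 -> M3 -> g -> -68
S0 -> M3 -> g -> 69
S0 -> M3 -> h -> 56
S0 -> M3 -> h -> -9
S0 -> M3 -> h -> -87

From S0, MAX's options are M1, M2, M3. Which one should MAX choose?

a (MAX): max(-74, -59) = -59
b (MAX): max(-93, -56, -36) = -36
c (MAX): max(26, -70, -10, -67) = 26
M1 (MIN): min(-59, -36, 26) = -59
d (MAX): max(88, -85, 29) = 88
e (MAX): max(-29, -97) = -29
f (MAX): max(30, -77) = 30
M2 (MIN): min(88, -29, 30) = -29
g (MAX): max(-68, 69) = 69
h (MAX): max(56, -9, -87) = 56
M3 (MIN): min(69, 56) = 56
S0 (MAX): max(-59, -29, 56) = 56
MAX at S0 wants the highest of {M1=-59, M2=-29, M3=56}, so chooses M3.

M3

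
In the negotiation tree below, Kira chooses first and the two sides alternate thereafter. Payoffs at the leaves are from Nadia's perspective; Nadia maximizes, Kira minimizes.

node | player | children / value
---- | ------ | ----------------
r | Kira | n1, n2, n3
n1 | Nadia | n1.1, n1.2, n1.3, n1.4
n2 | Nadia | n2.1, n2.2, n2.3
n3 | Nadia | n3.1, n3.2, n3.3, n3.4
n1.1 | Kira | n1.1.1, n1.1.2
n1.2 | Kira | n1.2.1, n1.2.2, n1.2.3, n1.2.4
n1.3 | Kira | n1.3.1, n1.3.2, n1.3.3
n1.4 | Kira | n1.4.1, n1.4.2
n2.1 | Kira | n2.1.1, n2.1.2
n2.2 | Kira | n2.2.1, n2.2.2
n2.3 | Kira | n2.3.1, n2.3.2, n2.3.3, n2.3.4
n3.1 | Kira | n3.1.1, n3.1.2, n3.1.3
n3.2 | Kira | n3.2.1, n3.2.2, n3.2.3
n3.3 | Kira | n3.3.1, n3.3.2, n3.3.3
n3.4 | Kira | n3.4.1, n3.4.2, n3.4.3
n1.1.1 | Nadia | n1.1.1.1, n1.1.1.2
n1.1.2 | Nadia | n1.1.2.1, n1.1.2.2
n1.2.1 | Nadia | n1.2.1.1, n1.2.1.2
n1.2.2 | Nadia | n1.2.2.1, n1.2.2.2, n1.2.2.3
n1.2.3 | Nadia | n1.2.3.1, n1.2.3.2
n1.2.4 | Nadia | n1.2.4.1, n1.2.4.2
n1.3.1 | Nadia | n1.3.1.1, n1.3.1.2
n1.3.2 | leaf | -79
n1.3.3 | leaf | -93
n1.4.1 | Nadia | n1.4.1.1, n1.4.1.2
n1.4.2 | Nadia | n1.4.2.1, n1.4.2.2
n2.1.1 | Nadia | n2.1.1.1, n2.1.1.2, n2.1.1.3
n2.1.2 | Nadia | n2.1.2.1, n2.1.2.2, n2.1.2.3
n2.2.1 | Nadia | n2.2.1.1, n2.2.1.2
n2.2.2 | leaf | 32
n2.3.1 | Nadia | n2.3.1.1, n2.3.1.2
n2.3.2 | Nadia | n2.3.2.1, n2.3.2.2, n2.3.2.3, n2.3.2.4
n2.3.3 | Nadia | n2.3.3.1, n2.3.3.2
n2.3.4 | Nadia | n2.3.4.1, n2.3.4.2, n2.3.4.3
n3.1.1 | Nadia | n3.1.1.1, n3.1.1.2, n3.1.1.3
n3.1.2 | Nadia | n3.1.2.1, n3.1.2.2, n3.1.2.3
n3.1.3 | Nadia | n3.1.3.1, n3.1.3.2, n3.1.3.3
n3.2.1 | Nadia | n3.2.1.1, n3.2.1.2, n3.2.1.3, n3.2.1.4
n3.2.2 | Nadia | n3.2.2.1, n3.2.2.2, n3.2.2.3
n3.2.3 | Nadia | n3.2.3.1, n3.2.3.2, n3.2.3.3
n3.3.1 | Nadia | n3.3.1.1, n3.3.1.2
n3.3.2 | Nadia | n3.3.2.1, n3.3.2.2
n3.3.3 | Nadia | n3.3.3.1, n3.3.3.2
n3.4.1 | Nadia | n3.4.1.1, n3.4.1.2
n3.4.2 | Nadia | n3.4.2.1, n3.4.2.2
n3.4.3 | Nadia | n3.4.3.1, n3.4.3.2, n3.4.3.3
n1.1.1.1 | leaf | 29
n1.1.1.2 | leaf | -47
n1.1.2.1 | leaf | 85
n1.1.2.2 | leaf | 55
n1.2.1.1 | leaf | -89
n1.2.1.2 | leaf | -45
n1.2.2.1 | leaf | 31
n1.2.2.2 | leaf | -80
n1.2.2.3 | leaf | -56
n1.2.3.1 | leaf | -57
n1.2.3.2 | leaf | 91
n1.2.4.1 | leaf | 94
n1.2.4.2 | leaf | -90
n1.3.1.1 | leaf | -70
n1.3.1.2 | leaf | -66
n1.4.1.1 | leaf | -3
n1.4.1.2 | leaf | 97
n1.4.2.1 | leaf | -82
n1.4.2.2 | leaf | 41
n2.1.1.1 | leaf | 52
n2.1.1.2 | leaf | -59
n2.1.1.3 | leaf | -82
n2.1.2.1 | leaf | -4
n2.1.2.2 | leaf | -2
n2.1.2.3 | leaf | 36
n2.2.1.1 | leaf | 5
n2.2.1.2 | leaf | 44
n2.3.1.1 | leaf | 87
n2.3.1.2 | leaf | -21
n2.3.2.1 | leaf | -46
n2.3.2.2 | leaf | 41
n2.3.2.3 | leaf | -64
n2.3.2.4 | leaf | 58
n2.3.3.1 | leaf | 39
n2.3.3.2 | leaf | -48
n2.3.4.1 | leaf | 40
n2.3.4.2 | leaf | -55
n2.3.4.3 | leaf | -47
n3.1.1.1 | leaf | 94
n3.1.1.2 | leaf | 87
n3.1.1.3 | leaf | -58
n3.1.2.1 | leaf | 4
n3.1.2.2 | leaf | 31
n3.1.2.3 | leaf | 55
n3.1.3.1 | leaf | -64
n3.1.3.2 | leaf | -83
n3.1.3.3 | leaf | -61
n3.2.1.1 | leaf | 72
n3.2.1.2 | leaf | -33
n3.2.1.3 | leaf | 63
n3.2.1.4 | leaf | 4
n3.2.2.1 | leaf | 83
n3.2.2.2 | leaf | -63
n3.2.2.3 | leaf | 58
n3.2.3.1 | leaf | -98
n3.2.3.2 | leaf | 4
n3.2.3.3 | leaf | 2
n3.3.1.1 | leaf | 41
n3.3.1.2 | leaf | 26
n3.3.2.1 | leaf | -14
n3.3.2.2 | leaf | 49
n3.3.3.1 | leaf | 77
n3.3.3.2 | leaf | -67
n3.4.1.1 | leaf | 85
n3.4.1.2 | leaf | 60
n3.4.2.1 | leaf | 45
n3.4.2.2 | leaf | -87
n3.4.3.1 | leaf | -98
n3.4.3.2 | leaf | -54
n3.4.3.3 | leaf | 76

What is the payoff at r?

39

n1.1.1 (Nadia): max(29, -47) = 29
n1.1.2 (Nadia): max(85, 55) = 85
n1.1 (Kira): min(29, 85) = 29
n1.2.1 (Nadia): max(-89, -45) = -45
n1.2.2 (Nadia): max(31, -80, -56) = 31
n1.2.3 (Nadia): max(-57, 91) = 91
n1.2.4 (Nadia): max(94, -90) = 94
n1.2 (Kira): min(-45, 31, 91, 94) = -45
n1.3.1 (Nadia): max(-70, -66) = -66
n1.3 (Kira): min(-66, -79, -93) = -93
n1.4.1 (Nadia): max(-3, 97) = 97
n1.4.2 (Nadia): max(-82, 41) = 41
n1.4 (Kira): min(97, 41) = 41
n1 (Nadia): max(29, -45, -93, 41) = 41
n2.1.1 (Nadia): max(52, -59, -82) = 52
n2.1.2 (Nadia): max(-4, -2, 36) = 36
n2.1 (Kira): min(52, 36) = 36
n2.2.1 (Nadia): max(5, 44) = 44
n2.2 (Kira): min(44, 32) = 32
n2.3.1 (Nadia): max(87, -21) = 87
n2.3.2 (Nadia): max(-46, 41, -64, 58) = 58
n2.3.3 (Nadia): max(39, -48) = 39
n2.3.4 (Nadia): max(40, -55, -47) = 40
n2.3 (Kira): min(87, 58, 39, 40) = 39
n2 (Nadia): max(36, 32, 39) = 39
n3.1.1 (Nadia): max(94, 87, -58) = 94
n3.1.2 (Nadia): max(4, 31, 55) = 55
n3.1.3 (Nadia): max(-64, -83, -61) = -61
n3.1 (Kira): min(94, 55, -61) = -61
n3.2.1 (Nadia): max(72, -33, 63, 4) = 72
n3.2.2 (Nadia): max(83, -63, 58) = 83
n3.2.3 (Nadia): max(-98, 4, 2) = 4
n3.2 (Kira): min(72, 83, 4) = 4
n3.3.1 (Nadia): max(41, 26) = 41
n3.3.2 (Nadia): max(-14, 49) = 49
n3.3.3 (Nadia): max(77, -67) = 77
n3.3 (Kira): min(41, 49, 77) = 41
n3.4.1 (Nadia): max(85, 60) = 85
n3.4.2 (Nadia): max(45, -87) = 45
n3.4.3 (Nadia): max(-98, -54, 76) = 76
n3.4 (Kira): min(85, 45, 76) = 45
n3 (Nadia): max(-61, 4, 41, 45) = 45
r (Kira): min(41, 39, 45) = 39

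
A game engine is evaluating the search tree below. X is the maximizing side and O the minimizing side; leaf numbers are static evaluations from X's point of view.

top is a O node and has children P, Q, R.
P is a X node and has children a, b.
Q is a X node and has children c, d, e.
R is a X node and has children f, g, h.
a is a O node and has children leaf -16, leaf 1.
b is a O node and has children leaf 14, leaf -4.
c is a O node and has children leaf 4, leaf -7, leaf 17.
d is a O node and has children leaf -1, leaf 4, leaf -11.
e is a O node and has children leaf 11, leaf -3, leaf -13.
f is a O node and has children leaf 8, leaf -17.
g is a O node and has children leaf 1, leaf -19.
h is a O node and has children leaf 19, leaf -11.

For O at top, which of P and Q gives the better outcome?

a (O): min(-16, 1) = -16
b (O): min(14, -4) = -4
P (X): max(-16, -4) = -4
c (O): min(4, -7, 17) = -7
d (O): min(-1, 4, -11) = -11
e (O): min(11, -3, -13) = -13
Q (X): max(-7, -11, -13) = -7
O prefers the lower value; P=-4, Q=-7. Q is better since -7 < -4.

Q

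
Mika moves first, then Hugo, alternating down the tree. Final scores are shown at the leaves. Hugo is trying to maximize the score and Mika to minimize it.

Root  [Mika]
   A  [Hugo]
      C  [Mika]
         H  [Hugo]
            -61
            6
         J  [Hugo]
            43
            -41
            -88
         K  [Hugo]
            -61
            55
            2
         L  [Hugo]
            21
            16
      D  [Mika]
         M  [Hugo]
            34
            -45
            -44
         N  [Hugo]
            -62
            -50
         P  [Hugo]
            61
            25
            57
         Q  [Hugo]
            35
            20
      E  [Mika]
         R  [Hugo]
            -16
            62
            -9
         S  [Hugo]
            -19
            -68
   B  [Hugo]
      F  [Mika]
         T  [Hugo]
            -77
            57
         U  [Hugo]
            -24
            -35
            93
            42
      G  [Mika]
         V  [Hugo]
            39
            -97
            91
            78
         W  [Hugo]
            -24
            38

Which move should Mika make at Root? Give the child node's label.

H (Hugo): max(-61, 6) = 6
J (Hugo): max(43, -41, -88) = 43
K (Hugo): max(-61, 55, 2) = 55
L (Hugo): max(21, 16) = 21
C (Mika): min(6, 43, 55, 21) = 6
M (Hugo): max(34, -45, -44) = 34
N (Hugo): max(-62, -50) = -50
P (Hugo): max(61, 25, 57) = 61
Q (Hugo): max(35, 20) = 35
D (Mika): min(34, -50, 61, 35) = -50
R (Hugo): max(-16, 62, -9) = 62
S (Hugo): max(-19, -68) = -19
E (Mika): min(62, -19) = -19
A (Hugo): max(6, -50, -19) = 6
T (Hugo): max(-77, 57) = 57
U (Hugo): max(-24, -35, 93, 42) = 93
F (Mika): min(57, 93) = 57
V (Hugo): max(39, -97, 91, 78) = 91
W (Hugo): max(-24, 38) = 38
G (Mika): min(91, 38) = 38
B (Hugo): max(57, 38) = 57
Root (Mika): min(6, 57) = 6
Mika at Root wants the lowest of {A=6, B=57}, so chooses A.

A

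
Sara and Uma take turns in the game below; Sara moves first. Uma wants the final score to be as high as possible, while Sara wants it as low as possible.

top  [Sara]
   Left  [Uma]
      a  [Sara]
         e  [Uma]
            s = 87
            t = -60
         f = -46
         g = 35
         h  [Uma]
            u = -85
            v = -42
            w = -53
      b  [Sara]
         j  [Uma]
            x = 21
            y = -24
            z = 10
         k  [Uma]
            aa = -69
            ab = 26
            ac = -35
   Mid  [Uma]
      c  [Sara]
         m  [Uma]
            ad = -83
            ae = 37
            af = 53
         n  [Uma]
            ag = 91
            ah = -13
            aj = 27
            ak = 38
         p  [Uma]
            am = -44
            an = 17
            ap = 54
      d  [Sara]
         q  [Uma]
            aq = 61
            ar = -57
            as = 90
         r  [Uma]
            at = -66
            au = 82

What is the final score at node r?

82

r (Uma): max(-66, 82) = 82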